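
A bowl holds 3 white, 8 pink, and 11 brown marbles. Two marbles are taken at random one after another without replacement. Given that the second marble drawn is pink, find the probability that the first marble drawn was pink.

P(first=pink and the second marble drawn is pink) = (8/22)·(7/21) = 4/33.
P(the second marble drawn is pink) = Σ over first color = 4/77 + 4/33 + 4/21 = 4/11.
By Bayes, P(first=pink | the second marble drawn is pink) = 4/33 / 4/11 = 1/3 ≈ 0.3333.

1/3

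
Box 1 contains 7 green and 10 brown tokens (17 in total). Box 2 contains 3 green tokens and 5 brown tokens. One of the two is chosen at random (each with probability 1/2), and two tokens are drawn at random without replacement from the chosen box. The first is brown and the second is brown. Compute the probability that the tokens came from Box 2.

68/131

P(E | Box 1) = 45/136; P(E | Box 2) = 5/14.
P(E) = 1/2·45/136 + 1/2·5/14 = 655/1904.
By Bayes' rule, P(Box 2 | E) = 5/28 / 655/1904 = 68/131 ≈ 0.5191.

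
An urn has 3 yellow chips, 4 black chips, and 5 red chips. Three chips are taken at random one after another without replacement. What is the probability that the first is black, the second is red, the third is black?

1/22

Multiply the conditional probability of each draw in order, without replacement, so each draw removes one from its color and from the total.
P = (4/12) · (5/11) · (3/10) = 1/22 ≈ 0.0455.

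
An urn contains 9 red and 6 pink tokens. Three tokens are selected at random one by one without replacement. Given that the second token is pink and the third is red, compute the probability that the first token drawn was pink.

5/13

P(first=pink and the second token is pink and the third is red) = (6/15)·(5/14)·(9/13) = 9/91.
P(E) = Σ over first color = 72/455 + 9/91 = 9/35.
By Bayes, P(first=pink | E) = 9/91 / 9/35 = 5/13 ≈ 0.3846.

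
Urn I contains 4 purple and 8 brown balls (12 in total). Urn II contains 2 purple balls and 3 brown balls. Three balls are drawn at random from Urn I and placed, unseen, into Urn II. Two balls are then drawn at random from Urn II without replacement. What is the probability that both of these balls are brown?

113/308

Condition on how many of the transferred balls are brown (from Urn I: 8 brown of 12; then Urn II has 8 total).
  0 brown: C(8,0)C(4,3)/C(12,3) = 1/55; then P = C(3,2)/C(8,2) = 3/28
  1 brown: C(8,1)C(4,2)/C(12,3) = 12/55; then P = C(4,2)/C(8,2) = 3/14
  2 brown: C(8,2)C(4,1)/C(12,3) = 28/55; then P = C(5,2)/C(8,2) = 5/14
  3 brown: C(8,3)C(4,0)/C(12,3) = 14/55; then P = C(6,2)/C(8,2) = 15/28
P(both brown) = 113/308 ≈ 0.3669.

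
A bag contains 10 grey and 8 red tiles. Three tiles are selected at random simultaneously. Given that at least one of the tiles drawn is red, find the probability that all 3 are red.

P(all 3 red) = C(8,3)/C(18,3) = 7/102; P(at least one red) = 1 − C(10,3)/C(18,3) = 29/34.
Since 'all 3 red' ⊆ 'at least one red', P(all 3 | at least one) = 7/102 / 29/34 = 7/87 ≈ 0.0805.

7/87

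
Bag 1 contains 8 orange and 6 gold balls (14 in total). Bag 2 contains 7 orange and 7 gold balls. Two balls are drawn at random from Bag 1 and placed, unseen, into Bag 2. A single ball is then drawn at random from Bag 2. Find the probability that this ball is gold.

55/112

Condition on how many of the transferred balls are gold (from Bag 1: 6 gold of 14; then Bag 2 has 16 total).
  0 gold: C(6,0)C(8,2)/C(14,2) = 4/13; then P = 7/16
  1 gold: C(6,1)C(8,1)/C(14,2) = 48/91; then P = 8/16
  2 gold: C(6,2)C(8,0)/C(14,2) = 15/91; then P = 9/16
P(gold from Bag 2) = 55/112 ≈ 0.4911.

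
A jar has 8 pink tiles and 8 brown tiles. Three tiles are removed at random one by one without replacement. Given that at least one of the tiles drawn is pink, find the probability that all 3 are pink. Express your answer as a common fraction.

1/9

P(all 3 pink) = C(8,3)/C(16,3) = 1/10; P(at least one pink) = 1 − C(8,3)/C(16,3) = 9/10.
Since 'all 3 pink' ⊆ 'at least one pink', P(all 3 | at least one) = 1/10 / 9/10 = 1/9 ≈ 0.1111.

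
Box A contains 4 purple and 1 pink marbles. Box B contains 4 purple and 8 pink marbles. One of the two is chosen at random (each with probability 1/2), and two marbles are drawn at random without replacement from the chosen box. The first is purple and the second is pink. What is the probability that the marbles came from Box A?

33/73

P(E | Box A) = 1/5; P(E | Box B) = 8/33.
P(E) = 1/2·1/5 + 1/2·8/33 = 73/330.
By Bayes' rule, P(Box A | E) = 1/10 / 73/330 = 33/73 ≈ 0.4521.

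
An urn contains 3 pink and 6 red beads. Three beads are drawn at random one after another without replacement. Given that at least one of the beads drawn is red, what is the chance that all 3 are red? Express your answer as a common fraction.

P(all 3 red) = C(6,3)/C(9,3) = 5/21; P(at least one red) = 1 − C(3,3)/C(9,3) = 83/84.
Since 'all 3 red' ⊆ 'at least one red', P(all 3 | at least one) = 5/21 / 83/84 = 20/83 ≈ 0.2410.

20/83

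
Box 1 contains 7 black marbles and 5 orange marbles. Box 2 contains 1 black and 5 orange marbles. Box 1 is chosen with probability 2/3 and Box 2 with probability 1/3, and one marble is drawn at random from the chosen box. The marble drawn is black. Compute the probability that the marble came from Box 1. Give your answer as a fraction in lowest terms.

P(black | Box 1) = 7/12; P(black | Box 2) = 1/6.
P(black) = 2/3·7/12 + 1/3·1/6 = 4/9.
By Bayes' rule, P(Box 1 | black) = 7/18 / 4/9 = 7/8 ≈ 0.8750.

7/8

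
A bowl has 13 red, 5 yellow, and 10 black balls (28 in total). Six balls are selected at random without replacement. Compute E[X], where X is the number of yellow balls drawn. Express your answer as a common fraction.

By linearity of expectation, E[X] = Σ P(draw i is yellow); by symmetry each draw (even without replacement) has P(yellow) = 5/28.
E[X] = 6 · 5/28 = 15/14 ≈ 1.0714.

15/14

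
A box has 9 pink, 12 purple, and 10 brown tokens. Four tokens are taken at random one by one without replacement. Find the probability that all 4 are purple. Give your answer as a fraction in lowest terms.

Unordered draws without replacement: count favorable combinations over C(31,4).
Favorable = C(9,0) · C(12,4) · C(10,0) = 495; total = C(31,4) = 31465.
P = 495/31465 = 99/6293 ≈ 0.0157.

99/6293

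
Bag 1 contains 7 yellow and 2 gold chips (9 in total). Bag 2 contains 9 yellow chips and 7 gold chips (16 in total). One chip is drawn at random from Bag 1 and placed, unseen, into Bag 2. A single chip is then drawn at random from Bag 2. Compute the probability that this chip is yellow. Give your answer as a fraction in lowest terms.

88/153

Condition on how many of the transferred chips are yellow (from Bag 1: 7 yellow of 9; then Bag 2 has 17 total).
  0 yellow: C(7,0)C(2,1)/C(9,1) = 2/9; then P = 9/17
  1 yellow: C(7,1)C(2,0)/C(9,1) = 7/9; then P = 10/17
P(yellow from Bag 2) = 88/153 ≈ 0.5752.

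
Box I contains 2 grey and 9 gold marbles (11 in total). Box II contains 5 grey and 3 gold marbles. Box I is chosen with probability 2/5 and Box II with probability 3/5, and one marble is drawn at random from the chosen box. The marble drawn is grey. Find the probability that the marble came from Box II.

165/197

P(grey | Box I) = 2/11; P(grey | Box II) = 5/8.
P(grey) = 2/5·2/11 + 3/5·5/8 = 197/440.
By Bayes' rule, P(Box II | grey) = 3/8 / 197/440 = 165/197 ≈ 0.8376.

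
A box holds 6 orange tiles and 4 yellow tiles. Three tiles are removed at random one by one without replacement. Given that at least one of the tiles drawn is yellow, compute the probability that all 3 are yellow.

1/25

P(all 3 yellow) = C(4,3)/C(10,3) = 1/30; P(at least one yellow) = 1 − C(6,3)/C(10,3) = 5/6.
Since 'all 3 yellow' ⊆ 'at least one yellow', P(all 3 | at least one) = 1/30 / 5/6 = 1/25 ≈ 0.0400.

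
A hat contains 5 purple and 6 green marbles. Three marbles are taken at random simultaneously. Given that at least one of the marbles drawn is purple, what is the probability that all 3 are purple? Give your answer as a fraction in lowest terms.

P(all 3 purple) = C(5,3)/C(11,3) = 2/33; P(at least one purple) = 1 − C(6,3)/C(11,3) = 29/33.
Since 'all 3 purple' ⊆ 'at least one purple', P(all 3 | at least one) = 2/33 / 29/33 = 2/29 ≈ 0.0690.

2/29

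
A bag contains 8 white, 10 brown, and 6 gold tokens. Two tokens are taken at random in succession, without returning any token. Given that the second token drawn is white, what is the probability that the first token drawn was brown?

P(first=brown and the second token drawn is white) = (10/24)·(8/23) = 10/69.
P(the second token drawn is white) = Σ over first color = 7/69 + 10/69 + 2/23 = 1/3.
By Bayes, P(first=brown | the second token drawn is white) = 10/69 / 1/3 = 10/23 ≈ 0.4348.

10/23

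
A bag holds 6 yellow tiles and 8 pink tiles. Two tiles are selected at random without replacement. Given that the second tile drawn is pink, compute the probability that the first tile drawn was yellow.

P(first=yellow and the second tile drawn is pink) = (6/14)·(8/13) = 24/91.
P(the second tile drawn is pink) = Σ over first color = 24/91 + 4/13 = 4/7.
By Bayes, P(first=yellow | the second tile drawn is pink) = 24/91 / 4/7 = 6/13 ≈ 0.4615.

6/13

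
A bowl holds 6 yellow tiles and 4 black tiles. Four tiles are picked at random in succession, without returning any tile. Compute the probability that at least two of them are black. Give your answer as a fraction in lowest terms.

23/42

Sum the hypergeometric tail for j = 2,…,4 black tiles.
Favorable = C(4,2)·C(6,2) + C(4,3)·C(6,1) + C(4,4)·C(6,0) = 115; total = C(10,4) = 210.
P = 115/210 = 23/42 ≈ 0.5476.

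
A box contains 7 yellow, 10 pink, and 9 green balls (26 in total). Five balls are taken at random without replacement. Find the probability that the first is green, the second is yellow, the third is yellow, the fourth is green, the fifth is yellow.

63/32890

Multiply the conditional probability of each draw in order, without replacement, so each draw removes one from its color and from the total.
P = (9/26) · (7/25) · (6/24) · (8/23) · (5/22) = 63/32890 ≈ 0.0019.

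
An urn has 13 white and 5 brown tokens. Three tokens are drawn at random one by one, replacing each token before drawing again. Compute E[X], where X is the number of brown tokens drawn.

5/6

By linearity of expectation, E[X] = Σ P(draw i is brown); each independent draw has P(brown) = 5/18.
E[X] = 3 · 5/18 = 5/6 ≈ 0.8333.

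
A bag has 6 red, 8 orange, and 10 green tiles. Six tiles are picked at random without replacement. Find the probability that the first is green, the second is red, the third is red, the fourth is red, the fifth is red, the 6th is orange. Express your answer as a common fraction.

10/33649

Multiply the conditional probability of each draw in order, without replacement, so each draw removes one from its color and from the total.
P = (10/24) · (6/23) · (5/22) · (4/21) · (3/20) · (8/19) = 10/33649 ≈ 0.0003.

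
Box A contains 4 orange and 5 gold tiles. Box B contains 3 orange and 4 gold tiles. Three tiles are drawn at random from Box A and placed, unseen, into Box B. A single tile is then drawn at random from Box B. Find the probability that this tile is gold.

17/30

Condition on how many of the transferred tiles are gold (from Box A: 5 gold of 9; then Box B has 10 total).
  0 gold: C(5,0)C(4,3)/C(9,3) = 1/21; then P = 4/10
  1 gold: C(5,1)C(4,2)/C(9,3) = 5/14; then P = 5/10
  2 gold: C(5,2)C(4,1)/C(9,3) = 10/21; then P = 6/10
  3 gold: C(5,3)C(4,0)/C(9,3) = 5/42; then P = 7/10
P(gold from Box B) = 17/30 ≈ 0.5667.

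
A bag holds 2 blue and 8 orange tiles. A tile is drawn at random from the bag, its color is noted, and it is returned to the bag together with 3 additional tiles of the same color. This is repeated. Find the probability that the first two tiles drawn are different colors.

16/65

Either orange then blue, or blue then orange; after the first draw the total is 13.
P = (8/10)·(2/13) + (2/10)·(8/13) = 16/65 ≈ 0.2462.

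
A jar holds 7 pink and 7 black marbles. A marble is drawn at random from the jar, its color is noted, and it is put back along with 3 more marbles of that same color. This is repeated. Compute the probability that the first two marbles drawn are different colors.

Either pink then black, or black then pink; after the first draw the total is 17.
P = (7/14)·(7/17) + (7/14)·(7/17) = 7/17 ≈ 0.4118.

7/17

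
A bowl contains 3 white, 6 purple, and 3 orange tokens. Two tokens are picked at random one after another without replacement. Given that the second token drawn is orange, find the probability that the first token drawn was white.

P(first=white and the second token drawn is orange) = (3/12)·(3/11) = 3/44.
P(the second token drawn is orange) = Σ over first color = 3/44 + 3/22 + 1/22 = 1/4.
By Bayes, P(first=white | the second token drawn is orange) = 3/44 / 1/4 = 3/11 ≈ 0.2727.

3/11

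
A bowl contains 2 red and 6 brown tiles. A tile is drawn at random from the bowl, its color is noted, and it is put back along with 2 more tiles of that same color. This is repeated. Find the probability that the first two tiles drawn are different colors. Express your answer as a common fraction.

3/10

Either red then brown, or brown then red; after the first draw the total is 10.
P = (2/8)·(6/10) + (6/8)·(2/10) = 3/10 ≈ 0.3000.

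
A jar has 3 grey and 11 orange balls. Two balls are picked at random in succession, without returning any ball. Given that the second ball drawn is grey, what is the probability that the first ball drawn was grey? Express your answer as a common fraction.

P(first=grey and the second ball drawn is grey) = (3/14)·(2/13) = 3/91.
P(the second ball drawn is grey) = Σ over first color = 3/91 + 33/182 = 3/14.
By Bayes, P(first=grey | the second ball drawn is grey) = 3/91 / 3/14 = 2/13 ≈ 0.1538.

2/13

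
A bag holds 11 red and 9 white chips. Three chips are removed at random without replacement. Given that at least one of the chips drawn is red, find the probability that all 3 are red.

5/32

P(all 3 red) = C(11,3)/C(20,3) = 11/76; P(at least one red) = 1 − C(9,3)/C(20,3) = 88/95.
Since 'all 3 red' ⊆ 'at least one red', P(all 3 | at least one) = 11/76 / 88/95 = 5/32 ≈ 0.1562.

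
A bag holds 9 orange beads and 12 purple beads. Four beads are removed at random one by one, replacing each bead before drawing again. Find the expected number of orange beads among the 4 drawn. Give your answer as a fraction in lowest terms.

12/7

By linearity of expectation, E[X] = Σ P(draw i is orange); each independent draw has P(orange) = 9/21.
E[X] = 4 · 9/21 = 12/7 ≈ 1.7143.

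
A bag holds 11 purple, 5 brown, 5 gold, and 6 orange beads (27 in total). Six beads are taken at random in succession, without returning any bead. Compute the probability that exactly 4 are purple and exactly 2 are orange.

5/299

Unordered draws without replacement: count favorable combinations over C(27,6).
Favorable = C(11,4) · C(5,0) · C(5,0) · C(6,2) = 4950; total = C(27,6) = 296010.
P = 4950/296010 = 5/299 ≈ 0.0167.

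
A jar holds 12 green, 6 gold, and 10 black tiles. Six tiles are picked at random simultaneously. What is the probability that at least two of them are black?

3244/4485

Sum the hypergeometric tail for j = 2,…,6 black tiles.
Favorable = C(10,2)·C(18,4) + C(10,3)·C(18,3) + C(10,4)·C(18,2) + C(10,5)·C(18,1) + C(10,6)·C(18,0) = 272496; total = C(28,6) = 376740.
P = 272496/376740 = 3244/4485 ≈ 0.7233.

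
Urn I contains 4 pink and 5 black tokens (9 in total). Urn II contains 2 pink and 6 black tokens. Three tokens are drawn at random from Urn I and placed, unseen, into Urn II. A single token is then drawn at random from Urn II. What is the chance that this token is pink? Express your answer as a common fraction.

Condition on how many of the transferred tokens are pink (from Urn I: 4 pink of 9; then Urn II has 11 total).
  0 pink: C(4,0)C(5,3)/C(9,3) = 5/42; then P = 2/11
  1 pink: C(4,1)C(5,2)/C(9,3) = 10/21; then P = 3/11
  2 pink: C(4,2)C(5,1)/C(9,3) = 5/14; then P = 4/11
  3 pink: C(4,3)C(5,0)/C(9,3) = 1/21; then P = 5/11
P(pink from Urn II) = 10/33 ≈ 0.3030.

10/33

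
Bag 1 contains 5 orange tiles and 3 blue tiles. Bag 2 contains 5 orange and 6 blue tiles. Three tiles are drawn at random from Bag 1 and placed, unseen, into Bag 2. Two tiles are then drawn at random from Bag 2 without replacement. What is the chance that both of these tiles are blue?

309/1274

Condition on how many of the transferred tiles are blue (from Bag 1: 3 blue of 8; then Bag 2 has 14 total).
  0 blue: C(3,0)C(5,3)/C(8,3) = 5/28; then P = C(6,2)/C(14,2) = 15/91
  1 blue: C(3,1)C(5,2)/C(8,3) = 15/28; then P = C(7,2)/C(14,2) = 3/13
  2 blue: C(3,2)C(5,1)/C(8,3) = 15/56; then P = C(8,2)/C(14,2) = 4/13
  3 blue: C(3,3)C(5,0)/C(8,3) = 1/56; then P = C(9,2)/C(14,2) = 36/91
P(both blue) = 309/1274 ≈ 0.2425.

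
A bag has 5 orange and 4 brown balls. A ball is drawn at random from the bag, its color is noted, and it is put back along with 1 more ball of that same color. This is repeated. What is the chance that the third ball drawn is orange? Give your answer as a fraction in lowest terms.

Sum over the four possibilities for the first two draws (orange/not-orange each), tracking how the orange count and total change by +1 per draw.
P(third is orange) = 5/9 ≈ 0.5556. (In a Pólya urn every draw has the same marginal probability 5/9.)

5/9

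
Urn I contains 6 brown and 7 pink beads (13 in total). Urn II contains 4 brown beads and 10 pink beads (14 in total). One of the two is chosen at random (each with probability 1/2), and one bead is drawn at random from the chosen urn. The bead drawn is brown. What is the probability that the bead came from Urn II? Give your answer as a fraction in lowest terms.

13/34

P(brown | Urn I) = 6/13; P(brown | Urn II) = 2/7.
P(brown) = 1/2·6/13 + 1/2·2/7 = 34/91.
By Bayes' rule, P(Urn II | brown) = 1/7 / 34/91 = 13/34 ≈ 0.3824.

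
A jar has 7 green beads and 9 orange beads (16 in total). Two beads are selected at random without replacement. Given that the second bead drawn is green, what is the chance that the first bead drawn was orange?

P(first=orange and the second bead drawn is green) = (9/16)·(7/15) = 21/80.
P(the second bead drawn is green) = Σ over first color = 7/40 + 21/80 = 7/16.
By Bayes, P(first=orange | the second bead drawn is green) = 21/80 / 7/16 = 3/5 ≈ 0.6000.

3/5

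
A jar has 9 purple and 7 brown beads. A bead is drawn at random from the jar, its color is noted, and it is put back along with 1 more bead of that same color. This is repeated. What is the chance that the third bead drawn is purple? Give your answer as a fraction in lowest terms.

Sum over the four possibilities for the first two draws (purple/not-purple each), tracking how the purple count and total change by +1 per draw.
P(third is purple) = 9/16 ≈ 0.5625. (In a Pólya urn every draw has the same marginal probability 9/16.)

9/16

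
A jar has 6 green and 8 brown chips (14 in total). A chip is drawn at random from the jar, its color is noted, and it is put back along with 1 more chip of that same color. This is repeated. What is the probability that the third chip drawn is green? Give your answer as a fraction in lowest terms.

3/7

Sum over the four possibilities for the first two draws (green/not-green each), tracking how the green count and total change by +1 per draw.
P(third is green) = 3/7 ≈ 0.4286. (In a Pólya urn every draw has the same marginal probability 6/14.)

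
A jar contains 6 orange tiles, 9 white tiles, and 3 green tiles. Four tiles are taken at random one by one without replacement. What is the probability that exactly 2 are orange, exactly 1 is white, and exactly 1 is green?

9/68

Unordered draws without replacement: count favorable combinations over C(18,4).
Favorable = C(6,2) · C(9,1) · C(3,1) = 405; total = C(18,4) = 3060.
P = 405/3060 = 9/68 ≈ 0.1324.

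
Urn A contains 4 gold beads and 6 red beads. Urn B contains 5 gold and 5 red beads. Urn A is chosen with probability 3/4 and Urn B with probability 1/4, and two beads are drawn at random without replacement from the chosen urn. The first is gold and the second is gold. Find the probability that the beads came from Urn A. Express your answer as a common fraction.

9/14

P(E | Urn A) = 2/15; P(E | Urn B) = 2/9.
P(E) = 3/4·2/15 + 1/4·2/9 = 7/45.
By Bayes' rule, P(Urn A | E) = 1/10 / 7/45 = 9/14 ≈ 0.6429.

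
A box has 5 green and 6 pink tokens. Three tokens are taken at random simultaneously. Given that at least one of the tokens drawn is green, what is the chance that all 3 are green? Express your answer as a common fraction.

2/29

P(all 3 green) = C(5,3)/C(11,3) = 2/33; P(at least one green) = 1 − C(6,3)/C(11,3) = 29/33.
Since 'all 3 green' ⊆ 'at least one green', P(all 3 | at least one) = 2/33 / 29/33 = 2/29 ≈ 0.0690.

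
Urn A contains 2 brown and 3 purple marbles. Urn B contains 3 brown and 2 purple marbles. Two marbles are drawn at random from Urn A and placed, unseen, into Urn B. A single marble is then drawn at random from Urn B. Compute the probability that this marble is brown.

19/35

Condition on how many of the transferred marbles are brown (from Urn A: 2 brown of 5; then Urn B has 7 total).
  0 brown: C(2,0)C(3,2)/C(5,2) = 3/10; then P = 3/7
  1 brown: C(2,1)C(3,1)/C(5,2) = 3/5; then P = 4/7
  2 brown: C(2,2)C(3,0)/C(5,2) = 1/10; then P = 5/7
P(brown from Urn B) = 19/35 ≈ 0.5429.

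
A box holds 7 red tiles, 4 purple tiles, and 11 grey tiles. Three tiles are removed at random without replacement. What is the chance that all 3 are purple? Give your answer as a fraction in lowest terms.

Unordered draws without replacement: count favorable combinations over C(22,3).
Favorable = C(7,0) · C(4,3) · C(11,0) = 4; total = C(22,3) = 1540.
P = 4/1540 = 1/385 ≈ 0.0026.

1/385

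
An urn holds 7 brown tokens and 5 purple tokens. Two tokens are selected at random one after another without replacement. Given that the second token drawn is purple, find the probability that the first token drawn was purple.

4/11

P(first=purple and the second token drawn is purple) = (5/12)·(4/11) = 5/33.
P(the second token drawn is purple) = Σ over first color = 35/132 + 5/33 = 5/12.
By Bayes, P(first=purple | the second token drawn is purple) = 5/33 / 5/12 = 4/11 ≈ 0.3636.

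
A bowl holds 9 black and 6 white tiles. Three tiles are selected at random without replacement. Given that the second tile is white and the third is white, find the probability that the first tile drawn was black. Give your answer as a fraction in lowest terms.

9/13

P(first=black and the second tile is white and the third is white) = (9/15)·(6/14)·(5/13) = 9/91.
P(E) = Σ over first color = 9/91 + 4/91 = 1/7.
By Bayes, P(first=black | E) = 9/91 / 1/7 = 9/13 ≈ 0.6923.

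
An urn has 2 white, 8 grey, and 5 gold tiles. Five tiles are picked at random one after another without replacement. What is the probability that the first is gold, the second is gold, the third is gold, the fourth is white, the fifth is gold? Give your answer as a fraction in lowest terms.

Multiply the conditional probability of each draw in order, without replacement, so each draw removes one from its color and from the total.
P = (5/15) · (4/14) · (3/13) · (2/12) · (2/11) = 2/3003 ≈ 0.0007.

2/3003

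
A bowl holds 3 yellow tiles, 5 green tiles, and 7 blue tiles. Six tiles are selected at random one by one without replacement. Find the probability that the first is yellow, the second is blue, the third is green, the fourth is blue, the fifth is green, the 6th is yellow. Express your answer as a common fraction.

1/715

Multiply the conditional probability of each draw in order, without replacement, so each draw removes one from its color and from the total.
P = (3/15) · (7/14) · (5/13) · (6/12) · (4/11) · (2/10) = 1/715 ≈ 0.0014.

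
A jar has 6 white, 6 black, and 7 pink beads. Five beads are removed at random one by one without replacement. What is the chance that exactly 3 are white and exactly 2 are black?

Unordered draws without replacement: count favorable combinations over C(19,5).
Favorable = C(6,3) · C(6,2) · C(7,0) = 300; total = C(19,5) = 11628.
P = 300/11628 = 25/969 ≈ 0.0258.

25/969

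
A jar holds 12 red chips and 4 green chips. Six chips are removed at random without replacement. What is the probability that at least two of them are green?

Sum the hypergeometric tail for j = 2,…,4 green chips.
Favorable = C(4,2)·C(12,4) + C(4,3)·C(12,3) + C(4,4)·C(12,2) = 3916; total = C(16,6) = 8008.
P = 3916/8008 = 89/182 ≈ 0.4890.

89/182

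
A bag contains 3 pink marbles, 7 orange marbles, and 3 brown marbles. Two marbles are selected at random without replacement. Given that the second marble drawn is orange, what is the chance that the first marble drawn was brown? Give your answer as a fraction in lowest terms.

P(first=brown and the second marble drawn is orange) = (3/13)·(7/12) = 7/52.
P(the second marble drawn is orange) = Σ over first color = 7/52 + 7/26 + 7/52 = 7/13.
By Bayes, P(first=brown | the second marble drawn is orange) = 7/52 / 7/13 = 1/4 ≈ 0.2500.

1/4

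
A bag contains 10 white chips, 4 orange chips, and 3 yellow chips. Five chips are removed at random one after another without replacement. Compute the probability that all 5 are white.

9/221

Unordered draws without replacement: count favorable combinations over C(17,5).
Favorable = C(10,5) · C(4,0) · C(3,0) = 252; total = C(17,5) = 6188.
P = 252/6188 = 9/221 ≈ 0.0407.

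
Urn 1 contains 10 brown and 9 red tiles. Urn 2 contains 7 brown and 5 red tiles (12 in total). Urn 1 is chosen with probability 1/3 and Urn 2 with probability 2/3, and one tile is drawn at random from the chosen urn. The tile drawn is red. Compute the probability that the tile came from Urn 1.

P(red | Urn 1) = 9/19; P(red | Urn 2) = 5/12.
P(red) = 1/3·9/19 + 2/3·5/12 = 149/342.
By Bayes' rule, P(Urn 1 | red) = 3/19 / 149/342 = 54/149 ≈ 0.3624.

54/149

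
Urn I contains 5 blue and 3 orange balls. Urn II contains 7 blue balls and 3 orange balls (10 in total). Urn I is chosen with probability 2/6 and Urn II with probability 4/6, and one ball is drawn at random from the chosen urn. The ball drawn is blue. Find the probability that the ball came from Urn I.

25/81

P(blue | Urn I) = 5/8; P(blue | Urn II) = 7/10.
P(blue) = 1/3·5/8 + 2/3·7/10 = 27/40.
By Bayes' rule, P(Urn I | blue) = 5/24 / 27/40 = 25/81 ≈ 0.3086.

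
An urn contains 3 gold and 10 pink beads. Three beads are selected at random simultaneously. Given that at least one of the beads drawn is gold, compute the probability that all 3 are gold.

P(all 3 gold) = C(3,3)/C(13,3) = 1/286; P(at least one gold) = 1 − C(10,3)/C(13,3) = 83/143.
Since 'all 3 gold' ⊆ 'at least one gold', P(all 3 | at least one) = 1/286 / 83/143 = 1/166 ≈ 0.0060.

1/166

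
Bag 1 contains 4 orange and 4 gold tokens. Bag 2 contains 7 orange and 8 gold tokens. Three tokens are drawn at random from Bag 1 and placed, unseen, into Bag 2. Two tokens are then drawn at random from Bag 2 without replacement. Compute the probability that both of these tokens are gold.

569/2142

Condition on how many of the transferred tokens are gold (from Bag 1: 4 gold of 8; then Bag 2 has 18 total).
  0 gold: C(4,0)C(4,3)/C(8,3) = 1/14; then P = C(8,2)/C(18,2) = 28/153
  1 gold: C(4,1)C(4,2)/C(8,3) = 3/7; then P = C(9,2)/C(18,2) = 4/17
  2 gold: C(4,2)C(4,1)/C(8,3) = 3/7; then P = C(10,2)/C(18,2) = 5/17
  3 gold: C(4,3)C(4,0)/C(8,3) = 1/14; then P = C(11,2)/C(18,2) = 55/153
P(both gold) = 569/2142 ≈ 0.2656.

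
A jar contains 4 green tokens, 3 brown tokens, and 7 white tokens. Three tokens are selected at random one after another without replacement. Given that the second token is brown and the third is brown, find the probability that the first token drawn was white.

P(first=white and the second token is brown and the third is brown) = (7/14)·(3/13)·(2/12) = 1/52.
P(E) = Σ over first color = 1/91 + 1/364 + 1/52 = 3/91.
By Bayes, P(first=white | E) = 1/52 / 3/91 = 7/12 ≈ 0.5833.

7/12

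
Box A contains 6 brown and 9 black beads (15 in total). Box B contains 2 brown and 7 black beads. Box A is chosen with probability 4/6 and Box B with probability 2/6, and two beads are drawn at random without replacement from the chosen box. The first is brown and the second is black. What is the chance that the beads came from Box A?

648/893

P(E | Box A) = 9/35; P(E | Box B) = 7/36.
P(E) = 2/3·9/35 + 1/3·7/36 = 893/3780.
By Bayes' rule, P(Box A | E) = 6/35 / 893/3780 = 648/893 ≈ 0.7256.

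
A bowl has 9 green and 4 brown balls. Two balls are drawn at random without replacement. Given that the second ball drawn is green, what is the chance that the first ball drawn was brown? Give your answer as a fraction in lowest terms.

P(first=brown and the second ball drawn is green) = (4/13)·(9/12) = 3/13.
P(the second ball drawn is green) = Σ over first color = 6/13 + 3/13 = 9/13.
By Bayes, P(first=brown | the second ball drawn is green) = 3/13 / 9/13 = 1/3 ≈ 0.3333.

1/3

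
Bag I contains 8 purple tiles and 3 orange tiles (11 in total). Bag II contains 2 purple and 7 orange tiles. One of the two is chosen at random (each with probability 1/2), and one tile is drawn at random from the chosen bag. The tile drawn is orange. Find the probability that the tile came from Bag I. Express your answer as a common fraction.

P(orange | Bag I) = 3/11; P(orange | Bag II) = 7/9.
P(orange) = 1/2·3/11 + 1/2·7/9 = 52/99.
By Bayes' rule, P(Bag I | orange) = 3/22 / 52/99 = 27/104 ≈ 0.2596.

27/104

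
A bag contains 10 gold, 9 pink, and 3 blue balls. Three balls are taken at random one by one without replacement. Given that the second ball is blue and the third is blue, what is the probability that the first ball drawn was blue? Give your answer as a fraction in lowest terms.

P(first=blue and the second ball is blue and the third is blue) = (3/22)·(2/21)·(1/20) = 1/1540.
P(E) = Σ over first color = 1/154 + 9/1540 + 1/1540 = 1/77.
By Bayes, P(first=blue | E) = 1/1540 / 1/77 = 1/20 ≈ 0.0500.

1/20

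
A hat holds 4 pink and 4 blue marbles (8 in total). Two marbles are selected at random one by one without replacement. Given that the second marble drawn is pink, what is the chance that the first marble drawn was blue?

4/7

P(first=blue and the second marble drawn is pink) = (4/8)·(4/7) = 2/7.
P(the second marble drawn is pink) = Σ over first color = 3/14 + 2/7 = 1/2.
By Bayes, P(first=blue | the second marble drawn is pink) = 2/7 / 1/2 = 4/7 ≈ 0.5714.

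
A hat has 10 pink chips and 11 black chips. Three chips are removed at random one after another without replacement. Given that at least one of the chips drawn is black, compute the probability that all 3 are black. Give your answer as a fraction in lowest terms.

3/22

P(all 3 black) = C(11,3)/C(21,3) = 33/266; P(at least one black) = 1 − C(10,3)/C(21,3) = 121/133.
Since 'all 3 black' ⊆ 'at least one black', P(all 3 | at least one) = 33/266 / 121/133 = 3/22 ≈ 0.1364.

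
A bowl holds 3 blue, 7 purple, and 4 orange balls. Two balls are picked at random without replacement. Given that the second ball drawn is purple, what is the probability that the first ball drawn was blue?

P(first=blue and the second ball drawn is purple) = (3/14)·(7/13) = 3/26.
P(the second ball drawn is purple) = Σ over first color = 3/26 + 3/13 + 2/13 = 1/2.
By Bayes, P(first=blue | the second ball drawn is purple) = 3/26 / 1/2 = 3/13 ≈ 0.2308.

3/13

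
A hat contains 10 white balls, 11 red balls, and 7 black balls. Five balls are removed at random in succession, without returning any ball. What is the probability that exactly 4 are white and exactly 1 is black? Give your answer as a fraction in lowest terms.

7/468

Unordered draws without replacement: count favorable combinations over C(28,5).
Favorable = C(10,4) · C(11,0) · C(7,1) = 1470; total = C(28,5) = 98280.
P = 1470/98280 = 7/468 ≈ 0.0150.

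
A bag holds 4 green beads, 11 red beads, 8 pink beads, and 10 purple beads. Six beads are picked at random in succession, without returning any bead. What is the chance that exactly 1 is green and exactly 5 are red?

Unordered draws without replacement: count favorable combinations over C(33,6).
Favorable = C(4,1) · C(11,5) · C(8,0) · C(10,0) = 1848; total = C(33,6) = 1107568.
P = 1848/1107568 = 3/1798 ≈ 0.0017.

3/1798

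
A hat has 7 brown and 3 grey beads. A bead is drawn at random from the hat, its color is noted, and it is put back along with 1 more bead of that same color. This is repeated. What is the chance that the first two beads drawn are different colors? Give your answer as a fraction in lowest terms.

Either brown then grey, or grey then brown; after the first draw the total is 11.
P = (7/10)·(3/11) + (3/10)·(7/11) = 21/55 ≈ 0.3818.

21/55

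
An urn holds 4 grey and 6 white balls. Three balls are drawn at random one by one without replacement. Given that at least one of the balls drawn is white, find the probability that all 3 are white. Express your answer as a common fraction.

5/29

P(all 3 white) = C(6,3)/C(10,3) = 1/6; P(at least one white) = 1 − C(4,3)/C(10,3) = 29/30.
Since 'all 3 white' ⊆ 'at least one white', P(all 3 | at least one) = 1/6 / 29/30 = 5/29 ≈ 0.1724.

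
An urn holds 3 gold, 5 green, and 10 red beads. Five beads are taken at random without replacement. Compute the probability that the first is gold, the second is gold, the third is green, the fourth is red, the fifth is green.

Multiply the conditional probability of each draw in order, without replacement, so each draw removes one from its color and from the total.
P = (3/18) · (2/17) · (5/16) · (10/15) · (4/14) = 5/4284 ≈ 0.0012.

5/4284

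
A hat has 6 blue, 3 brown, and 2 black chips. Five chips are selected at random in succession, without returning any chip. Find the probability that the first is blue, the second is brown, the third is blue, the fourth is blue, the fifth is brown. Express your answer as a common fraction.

Multiply the conditional probability of each draw in order, without replacement, so each draw removes one from its color and from the total.
P = (6/11) · (3/10) · (5/9) · (4/8) · (2/7) = 1/77 ≈ 0.0130.

1/77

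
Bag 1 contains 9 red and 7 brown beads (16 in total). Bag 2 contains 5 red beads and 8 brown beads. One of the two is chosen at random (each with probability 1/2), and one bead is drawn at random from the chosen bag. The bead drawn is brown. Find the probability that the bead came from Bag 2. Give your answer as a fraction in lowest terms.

P(brown | Bag 1) = 7/16; P(brown | Bag 2) = 8/13.
P(brown) = 1/2·7/16 + 1/2·8/13 = 219/416.
By Bayes' rule, P(Bag 2 | brown) = 4/13 / 219/416 = 128/219 ≈ 0.5845.

128/219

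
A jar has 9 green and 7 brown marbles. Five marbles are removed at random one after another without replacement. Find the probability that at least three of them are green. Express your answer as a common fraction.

33/52

Sum the hypergeometric tail for j = 3,…,5 green marbles.
Favorable = C(9,3)·C(7,2) + C(9,4)·C(7,1) + C(9,5)·C(7,0) = 2772; total = C(16,5) = 4368.
P = 2772/4368 = 33/52 ≈ 0.6346.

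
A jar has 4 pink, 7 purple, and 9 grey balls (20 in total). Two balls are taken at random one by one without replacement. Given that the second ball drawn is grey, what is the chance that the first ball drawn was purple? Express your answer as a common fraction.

7/19

P(first=purple and the second ball drawn is grey) = (7/20)·(9/19) = 63/380.
P(the second ball drawn is grey) = Σ over first color = 9/95 + 63/380 + 18/95 = 9/20.
By Bayes, P(first=purple | the second ball drawn is grey) = 63/380 / 9/20 = 7/19 ≈ 0.3684.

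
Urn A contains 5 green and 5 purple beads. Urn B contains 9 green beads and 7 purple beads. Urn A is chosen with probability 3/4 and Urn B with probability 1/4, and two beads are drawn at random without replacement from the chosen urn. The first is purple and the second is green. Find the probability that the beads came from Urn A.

200/263

P(E | Urn A) = 5/18; P(E | Urn B) = 21/80.
P(E) = 3/4·5/18 + 1/4·21/80 = 263/960.
By Bayes' rule, P(Urn A | E) = 5/24 / 263/960 = 200/263 ≈ 0.7605.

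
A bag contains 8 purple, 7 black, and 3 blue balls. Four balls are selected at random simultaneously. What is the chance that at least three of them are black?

Sum the hypergeometric tail for j = 3,…,4 black balls.
Favorable = C(7,3)·C(11,1) + C(7,4)·C(11,0) = 420; total = C(18,4) = 3060.
P = 420/3060 = 7/51 ≈ 0.1373.

7/51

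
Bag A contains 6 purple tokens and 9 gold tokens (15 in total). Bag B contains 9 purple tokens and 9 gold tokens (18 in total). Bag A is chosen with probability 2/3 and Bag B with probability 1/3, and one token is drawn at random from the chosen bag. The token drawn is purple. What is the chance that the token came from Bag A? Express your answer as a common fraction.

P(purple | Bag A) = 2/5; P(purple | Bag B) = 1/2.
P(purple) = 2/3·2/5 + 1/3·1/2 = 13/30.
By Bayes' rule, P(Bag A | purple) = 4/15 / 13/30 = 8/13 ≈ 0.6154.

8/13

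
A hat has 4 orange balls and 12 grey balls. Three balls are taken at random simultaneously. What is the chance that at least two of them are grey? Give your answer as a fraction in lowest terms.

Sum the hypergeometric tail for j = 2,…,3 grey balls.
Favorable = C(12,2)·C(4,1) + C(12,3)·C(4,0) = 484; total = C(16,3) = 560.
P = 484/560 = 121/140 ≈ 0.8643.

121/140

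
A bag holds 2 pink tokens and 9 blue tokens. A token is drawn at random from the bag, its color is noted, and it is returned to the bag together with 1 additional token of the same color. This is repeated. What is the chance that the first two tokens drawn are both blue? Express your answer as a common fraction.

After a blue draw the bag holds 10 blue out of 12.
P = (9/11)·(10/12) = 15/22 ≈ 0.6818.

15/22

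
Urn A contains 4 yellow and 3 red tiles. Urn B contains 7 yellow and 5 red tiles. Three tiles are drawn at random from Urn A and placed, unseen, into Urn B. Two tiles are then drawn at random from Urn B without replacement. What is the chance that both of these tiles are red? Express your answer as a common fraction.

Condition on how many of the transferred tiles are red (from Urn A: 3 red of 7; then Urn B has 15 total).
  0 red: C(3,0)C(4,3)/C(7,3) = 4/35; then P = C(5,2)/C(15,2) = 2/21
  1 red: C(3,1)C(4,2)/C(7,3) = 18/35; then P = C(6,2)/C(15,2) = 1/7
  2 red: C(3,2)C(4,1)/C(7,3) = 12/35; then P = C(7,2)/C(15,2) = 1/5
  3 red: C(3,3)C(4,0)/C(7,3) = 1/35; then P = C(8,2)/C(15,2) = 4/15
P(both red) = 118/735 ≈ 0.1605.

118/735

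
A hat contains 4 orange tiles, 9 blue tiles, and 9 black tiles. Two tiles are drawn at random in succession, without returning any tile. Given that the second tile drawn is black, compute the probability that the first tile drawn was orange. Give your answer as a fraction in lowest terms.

4/21

P(first=orange and the second tile drawn is black) = (4/22)·(9/21) = 6/77.
P(the second tile drawn is black) = Σ over first color = 6/77 + 27/154 + 12/77 = 9/22.
By Bayes, P(first=orange | the second tile drawn is black) = 6/77 / 9/22 = 4/21 ≈ 0.1905.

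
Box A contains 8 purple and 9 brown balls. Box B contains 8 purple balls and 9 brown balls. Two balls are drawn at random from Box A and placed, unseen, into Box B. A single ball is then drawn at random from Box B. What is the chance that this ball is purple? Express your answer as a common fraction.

8/17

Condition on how many of the transferred balls are purple (from Box A: 8 purple of 17; then Box B has 19 total).
  0 purple: C(8,0)C(9,2)/C(17,2) = 9/34; then P = 8/19
  1 purple: C(8,1)C(9,1)/C(17,2) = 9/17; then P = 9/19
  2 purple: C(8,2)C(9,0)/C(17,2) = 7/34; then P = 10/19
P(purple from Box B) = 8/17 ≈ 0.4706.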